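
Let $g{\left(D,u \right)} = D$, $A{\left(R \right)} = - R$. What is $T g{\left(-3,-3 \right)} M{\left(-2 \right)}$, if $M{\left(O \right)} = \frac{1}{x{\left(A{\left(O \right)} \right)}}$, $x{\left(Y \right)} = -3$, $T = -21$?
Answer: $-21$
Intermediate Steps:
$M{\left(O \right)} = - \frac{1}{3}$ ($M{\left(O \right)} = \frac{1}{-3} = - \frac{1}{3}$)
$T g{\left(-3,-3 \right)} M{\left(-2 \right)} = \left(-21\right) \left(-3\right) \left(- \frac{1}{3}\right) = 63 \left(- \frac{1}{3}\right) = -21$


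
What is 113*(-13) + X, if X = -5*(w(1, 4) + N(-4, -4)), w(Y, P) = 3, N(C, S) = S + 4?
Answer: -1484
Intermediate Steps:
N(C, S) = 4 + S
X = -15 (X = -5*(3 + (4 - 4)) = -5*(3 + 0) = -5*3 = -15)
113*(-13) + X = 113*(-13) - 15 = -1469 - 15 = -1484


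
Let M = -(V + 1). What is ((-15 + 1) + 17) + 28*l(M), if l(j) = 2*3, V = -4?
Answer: 171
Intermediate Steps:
M = 3 (M = -(-4 + 1) = -1*(-3) = 3)
l(j) = 6
((-15 + 1) + 17) + 28*l(M) = ((-15 + 1) + 17) + 28*6 = (-14 + 17) + 168 = 3 + 168 = 171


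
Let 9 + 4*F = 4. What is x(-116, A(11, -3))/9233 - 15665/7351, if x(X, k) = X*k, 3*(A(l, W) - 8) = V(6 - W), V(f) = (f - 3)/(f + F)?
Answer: -4701978591/2104025273 ≈ -2.2348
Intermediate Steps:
F = -5/4 (F = -9/4 + (¼)*4 = -9/4 + 1 = -5/4 ≈ -1.2500)
V(f) = (-3 + f)/(-5/4 + f) (V(f) = (f - 3)/(f - 5/4) = (-3 + f)/(-5/4 + f))
A(l, W) = 8 + 4*(3 - W)/(3*(19 - 4*W)) (A(l, W) = 8 + (4*(-3 + (6 - W))/(-5 + 4*(6 - W)))/3 = 8 + (4*(3 - W)/(-5 + (24 - 4*W)))/3 = 8 + (4*(3 - W)/(19 - 4*W))/3 = 8 + 4*(3 - W)/(3*(19 - 4*W)))
x(-116, A(11, -3))/9233 - 15665/7351 = -464*(-117 + 25*(-3))/(3*(-19 + 4*(-3)))/9233 - 15665/7351 = -464*(-117 - 75)/(3*(-19 - 12))*(1/9233) - 15665*1/7351 = -464*(-192)/(3*(-31))*(1/9233) - 15665/7351 = -464*(-1)*(-192)/(3*31)*(1/9233) - 15665/7351 = -116*256/31*(1/9233) - 15665/7351 = -29696/31*1/9233 - 15665/7351 = -29696/286223 - 15665/7351 = -4701978591/2104025273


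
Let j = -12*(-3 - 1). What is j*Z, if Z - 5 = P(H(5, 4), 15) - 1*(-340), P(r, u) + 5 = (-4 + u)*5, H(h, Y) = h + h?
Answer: 18960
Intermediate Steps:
H(h, Y) = 2*h
P(r, u) = -25 + 5*u (P(r, u) = -5 + (-4 + u)*5 = -5 + (-20 + 5*u) = -25 + 5*u)
j = 48 (j = -12*(-4) = 48)
Z = 395 (Z = 5 + ((-25 + 5*15) - 1*(-340)) = 5 + ((-25 + 75) + 340) = 5 + (50 + 340) = 5 + 390 = 395)
j*Z = 48*395 = 18960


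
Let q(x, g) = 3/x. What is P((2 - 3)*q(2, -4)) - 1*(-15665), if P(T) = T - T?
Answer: 15665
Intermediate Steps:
P(T) = 0
P((2 - 3)*q(2, -4)) - 1*(-15665) = 0 - 1*(-15665) = 0 + 15665 = 15665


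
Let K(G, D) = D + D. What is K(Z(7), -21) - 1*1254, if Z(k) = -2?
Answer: -1296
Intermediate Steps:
K(G, D) = 2*D
K(Z(7), -21) - 1*1254 = 2*(-21) - 1*1254 = -42 - 1254 = -1296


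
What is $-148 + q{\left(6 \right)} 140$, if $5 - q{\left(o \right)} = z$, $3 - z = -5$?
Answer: $-568$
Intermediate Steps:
$z = 8$ ($z = 3 - -5 = 3 + 5 = 8$)
$q{\left(o \right)} = -3$ ($q{\left(o \right)} = 5 - 8 = -3$)
$-148 + q{\left(6 \right)} 140 = -148 - 420 = -568$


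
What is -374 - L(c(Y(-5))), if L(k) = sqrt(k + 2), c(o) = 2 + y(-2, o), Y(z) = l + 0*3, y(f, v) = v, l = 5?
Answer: -377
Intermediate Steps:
Y(z) = 5 (Y(z) = 5 + 0*3 = 5 + 0 = 5)
c(o) = 2 + o
L(k) = sqrt(2 + k)
-374 - L(c(Y(-5))) = -374 - sqrt(2 + (2 + 5)) = -374 - sqrt(2 + 7) = -374 - sqrt(9) = -374 - 1*3 = -374 - 3 = -377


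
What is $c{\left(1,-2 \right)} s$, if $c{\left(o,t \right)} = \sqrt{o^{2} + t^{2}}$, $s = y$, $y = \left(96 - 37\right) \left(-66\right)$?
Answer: $- 3894 \sqrt{5} \approx -8707.3$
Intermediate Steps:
$y = -3894$ ($y = 59 \left(-66\right) = -3894$)
$s = -3894$
$c{\left(1,-2 \right)} s = \sqrt{1^{2} + \left(-2\right)^{2}} \left(-3894\right) = \sqrt{1 + 4} \left(-3894\right) = \sqrt{5} \left(-3894\right) = - 3894 \sqrt{5}$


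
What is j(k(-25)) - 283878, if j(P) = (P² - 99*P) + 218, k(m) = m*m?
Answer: 45090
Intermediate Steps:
k(m) = m²
j(P) = 218 + P² - 99*P
j(k(-25)) - 283878 = (218 + ((-25)²)² - 99*(-25)²) - 283878 = (218 + 625² - 99*625) - 283878 = (218 + 390625 - 61875) - 283878 = 328968 - 283878 = 45090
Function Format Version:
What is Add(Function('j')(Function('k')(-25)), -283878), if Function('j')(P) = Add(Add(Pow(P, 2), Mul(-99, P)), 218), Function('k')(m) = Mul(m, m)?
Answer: 45090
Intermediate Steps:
Function('k')(m) = Pow(m, 2)
Function('j')(P) = Add(218, Pow(P, 2), Mul(-99, P))
Add(Function('j')(Function('k')(-25)), -283878) = Add(Add(218, Pow(Pow(-25, 2), 2), Mul(-99, Pow(-25, 2))), -283878) = Add(Add(218, Pow(625, 2), Mul(-99, 625)), -283878) = Add(Add(218, 390625, -61875), -283878) = Add(328968, -283878) = 45090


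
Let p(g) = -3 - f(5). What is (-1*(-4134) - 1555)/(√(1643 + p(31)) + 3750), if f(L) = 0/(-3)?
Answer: 967125/1406086 - 2579*√410/7030430 ≈ 0.68039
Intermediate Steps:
f(L) = 0 (f(L) = 0*(-⅓) = 0)
p(g) = -3 (p(g) = -3 - 1*0 = -3 + 0 = -3)
(-1*(-4134) - 1555)/(√(1643 + p(31)) + 3750) = (-1*(-4134) - 1555)/(√(1643 - 3) + 3750) = (4134 - 1555)/(√1640 + 3750) = 2579/(2*√410 + 3750) = 2579/(3750 + 2*√410)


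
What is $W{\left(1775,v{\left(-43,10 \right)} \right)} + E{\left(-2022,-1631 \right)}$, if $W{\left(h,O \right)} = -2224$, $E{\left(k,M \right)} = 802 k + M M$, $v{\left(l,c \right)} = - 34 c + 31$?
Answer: $1036293$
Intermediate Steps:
$v{\left(l,c \right)} = 31 - 34 c$
$E{\left(k,M \right)} = M^{2} + 802 k$ ($E{\left(k,M \right)} = 802 k + M^{2} = M^{2} + 802 k$)
$W{\left(1775,v{\left(-43,10 \right)} \right)} + E{\left(-2022,-1631 \right)} = -2224 + \left(\left(-1631\right)^{2} + 802 \left(-2022\right)\right) = -2224 + \left(2660161 - 1621644\right) = -2224 + 1038517 = 1036293$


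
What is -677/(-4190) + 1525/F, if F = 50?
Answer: 64236/2095 ≈ 30.662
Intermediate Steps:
-677/(-4190) + 1525/F = -677/(-4190) + 1525/50 = -677*(-1/4190) + 1525*(1/50) = 677/4190 + 61/2 = 64236/2095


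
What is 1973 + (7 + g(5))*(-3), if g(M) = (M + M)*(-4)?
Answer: 2072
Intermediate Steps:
g(M) = -8*M (g(M) = (2*M)*(-4) = -8*M)
1973 + (7 + g(5))*(-3) = 1973 + (7 - 8*5)*(-3) = 1973 + (7 - 40)*(-3) = 1973 - 33*(-3) = 1973 + 99 = 2072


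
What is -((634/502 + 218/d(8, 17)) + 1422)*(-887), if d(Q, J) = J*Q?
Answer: 21571494957/17068 ≈ 1.2639e+6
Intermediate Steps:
-((634/502 + 218/d(8, 17)) + 1422)*(-887) = -((634/502 + 218/((17*8))) + 1422)*(-887) = -((634*(1/502) + 218/136) + 1422)*(-887) = -((317/251 + 218*(1/136)) + 1422)*(-887) = -((317/251 + 109/68) + 1422)*(-887) = -(48915/17068 + 1422)*(-887) = -24319611*(-887)/17068 = -1*(-21571494957/17068) = 21571494957/17068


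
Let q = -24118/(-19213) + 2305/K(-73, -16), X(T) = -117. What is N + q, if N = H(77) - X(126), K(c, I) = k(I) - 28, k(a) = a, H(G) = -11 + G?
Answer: 111478303/845372 ≈ 131.87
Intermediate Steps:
K(c, I) = -28 + I (K(c, I) = I - 28 = -28 + I)
N = 183 (N = (-11 + 77) - 1*(-117) = 66 + 117 = 183)
q = -43224773/845372 (q = -24118/(-19213) + 2305/(-28 - 16) = -24118*(-1/19213) + 2305/(-44) = 24118/19213 + 2305*(-1/44) = 24118/19213 - 2305/44 = -43224773/845372 ≈ -51.131)
N + q = 183 - 43224773/845372 = 111478303/845372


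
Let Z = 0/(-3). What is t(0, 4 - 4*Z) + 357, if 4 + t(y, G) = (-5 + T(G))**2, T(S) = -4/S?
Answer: 389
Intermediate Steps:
Z = 0 (Z = 0*(-1/3) = 0)
t(y, G) = -4 + (-5 - 4/G)**2
t(0, 4 - 4*Z) + 357 = (21 + 16/(4 - 4*0)**2 + 40/(4 - 4*0)) + 357 = (21 + 16/(4 + 0)**2 + 40/(4 + 0)) + 357 = (21 + 16/4**2 + 40/4) + 357 = (21 + 16*(1/16) + 40*(1/4)) + 357 = (21 + 1 + 10) + 357 = 32 + 357 = 389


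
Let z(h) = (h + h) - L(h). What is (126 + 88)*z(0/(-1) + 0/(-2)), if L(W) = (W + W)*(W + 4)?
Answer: 0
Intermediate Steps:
L(W) = 2*W*(4 + W) (L(W) = (2*W)*(4 + W) = 2*W*(4 + W))
z(h) = 2*h - 2*h*(4 + h) (z(h) = (h + h) - 2*h*(4 + h) = 2*h - 2*h*(4 + h))
(126 + 88)*z(0/(-1) + 0/(-2)) = (126 + 88)*(2*(0/(-1) + 0/(-2))*(-3 - (0/(-1) + 0/(-2)))) = 214*(2*(0*(-1) + 0*(-1/2))*(-3 - (0*(-1) + 0*(-1/2)))) = 214*(2*(0 + 0)*(-3 - (0 + 0))) = 214*(2*0*(-3 - 1*0)) = 214*(2*0*(-3 + 0)) = 214*(2*0*(-3)) = 214*0 = 0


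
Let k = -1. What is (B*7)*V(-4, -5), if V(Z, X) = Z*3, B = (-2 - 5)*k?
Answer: -588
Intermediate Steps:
B = 7 (B = (-2 - 5)*(-1) = -7*(-1) = 7)
V(Z, X) = 3*Z
(B*7)*V(-4, -5) = (7*7)*(3*(-4)) = 49*(-12) = -588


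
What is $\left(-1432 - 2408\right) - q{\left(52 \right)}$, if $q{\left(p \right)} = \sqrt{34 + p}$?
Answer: $-3840 - \sqrt{86} \approx -3849.3$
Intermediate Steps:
$\left(-1432 - 2408\right) - q{\left(52 \right)} = \left(-1432 - 2408\right) - \sqrt{34 + 52} = -3840 - \sqrt{86}$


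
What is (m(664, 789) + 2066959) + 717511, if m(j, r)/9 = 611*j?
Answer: 6435806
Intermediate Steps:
m(j, r) = 5499*j (m(j, r) = 9*(611*j) = 5499*j)
(m(664, 789) + 2066959) + 717511 = (5499*664 + 2066959) + 717511 = (3651336 + 2066959) + 717511 = 5718295 + 717511 = 6435806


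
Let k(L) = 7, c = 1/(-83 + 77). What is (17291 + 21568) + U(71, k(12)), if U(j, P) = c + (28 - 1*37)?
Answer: 233099/6 ≈ 38850.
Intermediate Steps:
c = -⅙ (c = 1/(-6) = -⅙ ≈ -0.16667)
U(j, P) = -55/6 (U(j, P) = -⅙ + (28 - 1*37) = -⅙ + (28 - 37) = -⅙ - 9 = -55/6)
(17291 + 21568) + U(71, k(12)) = (17291 + 21568) - 55/6 = 38859 - 55/6 = 233099/6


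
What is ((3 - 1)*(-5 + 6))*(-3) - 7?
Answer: -13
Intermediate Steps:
((3 - 1)*(-5 + 6))*(-3) - 7 = (2*1)*(-3) - 7 = 2*(-3) - 7 = -6 - 7 = -13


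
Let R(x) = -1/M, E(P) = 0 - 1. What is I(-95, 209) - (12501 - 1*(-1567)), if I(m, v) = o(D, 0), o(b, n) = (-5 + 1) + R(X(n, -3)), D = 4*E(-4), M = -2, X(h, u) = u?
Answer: -28143/2 ≈ -14072.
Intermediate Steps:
E(P) = -1
R(x) = ½ (R(x) = -1/(-2) = -1*(-½) = ½)
D = -4 (D = 4*(-1) = -4)
o(b, n) = -7/2 (o(b, n) = (-5 + 1) + ½ = -4 + ½ = -7/2)
I(m, v) = -7/2
I(-95, 209) - (12501 - 1*(-1567)) = -7/2 - (12501 - 1*(-1567)) = -7/2 - (12501 + 1567) = -7/2 - 1*14068 = -7/2 - 14068 = -28143/2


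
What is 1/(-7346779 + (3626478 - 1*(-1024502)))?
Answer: -1/2695799 ≈ -3.7095e-7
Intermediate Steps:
1/(-7346779 + (3626478 - 1*(-1024502))) = 1/(-7346779 + (3626478 + 1024502)) = 1/(-7346779 + 4650980) = 1/(-2695799) = -1/2695799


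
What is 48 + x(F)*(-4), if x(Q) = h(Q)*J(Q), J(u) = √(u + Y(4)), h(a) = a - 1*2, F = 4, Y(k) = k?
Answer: 48 - 16*√2 ≈ 25.373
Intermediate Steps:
h(a) = -2 + a (h(a) = a - 2 = -2 + a)
J(u) = √(4 + u) (J(u) = √(u + 4) = √(4 + u))
x(Q) = √(4 + Q)*(-2 + Q) (x(Q) = (-2 + Q)*√(4 + Q) = √(4 + Q)*(-2 + Q))
48 + x(F)*(-4) = 48 + (√(4 + 4)*(-2 + 4))*(-4) = 48 + (√8*2)*(-4) = 48 + ((2*√2)*2)*(-4) = 48 + (4*√2)*(-4) = 48 - 16*√2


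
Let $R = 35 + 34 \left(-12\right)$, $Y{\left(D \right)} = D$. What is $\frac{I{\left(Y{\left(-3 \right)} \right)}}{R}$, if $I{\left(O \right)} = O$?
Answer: $\frac{3}{373} \approx 0.0080429$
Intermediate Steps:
$R = -373$ ($R = 35 - 408 = -373$)
$\frac{I{\left(Y{\left(-3 \right)} \right)}}{R} = - \frac{3}{-373} = \left(-3\right) \left(- \frac{1}{373}\right) = \frac{3}{373}$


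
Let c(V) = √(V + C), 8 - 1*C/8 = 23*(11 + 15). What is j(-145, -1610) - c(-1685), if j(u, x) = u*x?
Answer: 233450 - I*√6405 ≈ 2.3345e+5 - 80.031*I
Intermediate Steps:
C = -4720 (C = 64 - 184*(11 + 15) = 64 - 184*26 = 64 - 8*598 = 64 - 4784 = -4720)
c(V) = √(-4720 + V) (c(V) = √(V - 4720) = √(-4720 + V))
j(-145, -1610) - c(-1685) = -145*(-1610) - √(-4720 - 1685) = 233450 - √(-6405) = 233450 - I*√6405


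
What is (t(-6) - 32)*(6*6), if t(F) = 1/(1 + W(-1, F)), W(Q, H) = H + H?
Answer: -12708/11 ≈ -1155.3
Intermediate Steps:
W(Q, H) = 2*H
t(F) = 1/(1 + 2*F)
(t(-6) - 32)*(6*6) = (1/(1 + 2*(-6)) - 32)*(6*6) = (1/(1 - 12) - 32)*36 = (1/(-11) - 32)*36 = (-1/11 - 32)*36 = -353/11*36 = -12708/11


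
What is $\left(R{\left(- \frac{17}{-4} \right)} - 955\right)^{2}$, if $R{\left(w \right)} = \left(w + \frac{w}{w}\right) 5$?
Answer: $\frac{13801225}{16} \approx 8.6258 \cdot 10^{5}$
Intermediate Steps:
$R{\left(w \right)} = 5 + 5 w$ ($R{\left(w \right)} = \left(w + 1\right) 5 = \left(1 + w\right) 5 = 5 + 5 w$)
$\left(R{\left(- \frac{17}{-4} \right)} - 955\right)^{2} = \left(\left(5 + 5 \left(- \frac{17}{-4}\right)\right) - 955\right)^{2} = \left(\left(5 + 5 \left(\left(-17\right) \left(- \frac{1}{4}\right)\right)\right) - 955\right)^{2} = \left(\left(5 + 5 \cdot \frac{17}{4}\right) - 955\right)^{2} = \left(\left(5 + \frac{85}{4}\right) - 955\right)^{2} = \left(\frac{105}{4} - 955\right)^{2} = \left(- \frac{3715}{4}\right)^{2} = \frac{13801225}{16}$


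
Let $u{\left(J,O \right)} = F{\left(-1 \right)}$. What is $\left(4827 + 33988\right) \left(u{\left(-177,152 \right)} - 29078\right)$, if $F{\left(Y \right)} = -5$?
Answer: $-1128856645$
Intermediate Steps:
$u{\left(J,O \right)} = -5$
$\left(4827 + 33988\right) \left(u{\left(-177,152 \right)} - 29078\right) = \left(4827 + 33988\right) \left(-5 - 29078\right) = 38815 \left(-29083\right) = -1128856645$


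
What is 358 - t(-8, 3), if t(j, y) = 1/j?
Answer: 2865/8 ≈ 358.13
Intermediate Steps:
358 - t(-8, 3) = 358 - 1/(-8) = 358 - 1*(-⅛) = 358 + ⅛ = 2865/8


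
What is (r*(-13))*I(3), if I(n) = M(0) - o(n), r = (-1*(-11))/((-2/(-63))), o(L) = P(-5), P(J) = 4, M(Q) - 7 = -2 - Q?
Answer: -9009/2 ≈ -4504.5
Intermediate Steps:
M(Q) = 5 - Q (M(Q) = 7 + (-2 - Q) = 5 - Q)
o(L) = 4
r = 693/2 (r = 11/((-2*(-1/63))) = 11/(2/63) = 11*(63/2) = 693/2 ≈ 346.50)
I(n) = 1 (I(n) = (5 - 1*0) - 1*4 = (5 + 0) - 4 = 5 - 4 = 1)
(r*(-13))*I(3) = ((693/2)*(-13))*1 = -9009/2*1 = -9009/2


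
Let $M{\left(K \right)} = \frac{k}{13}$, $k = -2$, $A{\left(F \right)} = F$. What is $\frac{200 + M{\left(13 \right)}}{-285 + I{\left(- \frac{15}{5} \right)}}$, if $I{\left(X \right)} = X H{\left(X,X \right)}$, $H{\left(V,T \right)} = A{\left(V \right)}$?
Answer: $- \frac{433}{598} \approx -0.72408$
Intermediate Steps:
$H{\left(V,T \right)} = V$
$M{\left(K \right)} = - \frac{2}{13}$
$I{\left(X \right)} = X^{2}$ ($I{\left(X \right)} = X X = X^{2}$)
$\frac{200 + M{\left(13 \right)}}{-285 + I{\left(- \frac{15}{5} \right)}} = \frac{200 - \frac{2}{13}}{-285 + \left(- \frac{15}{5}\right)^{2}} = \frac{2598}{13 \left(-285 + \left(\left(-15\right) \frac{1}{5}\right)^{2}\right)} = \frac{2598}{13 \left(-285 + \left(-3\right)^{2}\right)} = \frac{2598}{13 \left(-285 + 9\right)} = \frac{2598}{13 \left(-276\right)} = \frac{2598}{13} \left(- \frac{1}{276}\right) = - \frac{433}{598}$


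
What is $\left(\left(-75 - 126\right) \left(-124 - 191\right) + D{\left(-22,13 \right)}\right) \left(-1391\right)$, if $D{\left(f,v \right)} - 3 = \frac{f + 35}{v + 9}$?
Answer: $- \frac{1937675519}{22} \approx -8.8076 \cdot 10^{7}$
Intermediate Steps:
$D{\left(f,v \right)} = 3 + \frac{35 + f}{9 + v}$ ($D{\left(f,v \right)} = 3 + \frac{f + 35}{v + 9} = 3 + \frac{35 + f}{9 + v}$)
$\left(\left(-75 - 126\right) \left(-124 - 191\right) + D{\left(-22,13 \right)}\right) \left(-1391\right) = \left(\left(-75 - 126\right) \left(-124 - 191\right) + \frac{62 - 22 + 3 \cdot 13}{9 + 13}\right) \left(-1391\right) = \left(\left(-201\right) \left(-315\right) + \frac{62 - 22 + 39}{22}\right) \left(-1391\right) = \left(63315 + \frac{1}{22} \cdot 79\right) \left(-1391\right) = \left(63315 + \frac{79}{22}\right) \left(-1391\right) = \frac{1393009}{22} \left(-1391\right) = - \frac{1937675519}{22}$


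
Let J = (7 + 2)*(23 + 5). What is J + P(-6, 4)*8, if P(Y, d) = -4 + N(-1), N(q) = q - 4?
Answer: 180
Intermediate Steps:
N(q) = -4 + q
J = 252 (J = 9*28 = 252)
P(Y, d) = -9 (P(Y, d) = -4 + (-4 - 1) = -4 - 5 = -9)
J + P(-6, 4)*8 = 252 - 9*8 = 252 - 72 = 180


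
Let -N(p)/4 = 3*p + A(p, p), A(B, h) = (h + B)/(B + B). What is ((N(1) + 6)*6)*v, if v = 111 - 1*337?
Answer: 13560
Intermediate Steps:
A(B, h) = (B + h)/(2*B) (A(B, h) = (B + h)/((2*B)) = (B + h)*(1/(2*B)) = (B + h)/(2*B))
v = -226 (v = 111 - 337 = -226)
N(p) = -4 - 12*p (N(p) = -4*(3*p + (p + p)/(2*p)) = -4*(3*p + (2*p)/(2*p)) = -4*(3*p + 1) = -4*(1 + 3*p) = -4 - 12*p)
((N(1) + 6)*6)*v = (((-4 - 12*1) + 6)*6)*(-226) = (((-4 - 12) + 6)*6)*(-226) = ((-16 + 6)*6)*(-226) = -10*6*(-226) = -60*(-226) = 13560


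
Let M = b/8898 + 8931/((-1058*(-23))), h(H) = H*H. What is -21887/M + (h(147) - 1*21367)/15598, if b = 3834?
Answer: -559998523844237/20415016191 ≈ -27431.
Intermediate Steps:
h(H) = H²
M = 28794099/36087322 (M = 3834/8898 + 8931/((-1058*(-23))) = 3834*(1/8898) + 8931/24334 = 639/1483 + 8931*(1/24334) = 639/1483 + 8931/24334 = 28794099/36087322 ≈ 0.79790)
-21887/M + (h(147) - 1*21367)/15598 = -21887/28794099/36087322 + (147² - 1*21367)/15598 = -21887*36087322/28794099 + (21609 - 21367)*(1/15598) = -789843216614/28794099 + 242*(1/15598) = -789843216614/28794099 + 11/709 = -559998523844237/20415016191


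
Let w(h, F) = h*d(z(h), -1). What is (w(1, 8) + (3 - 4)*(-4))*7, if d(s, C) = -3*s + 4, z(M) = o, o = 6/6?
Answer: 35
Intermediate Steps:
o = 1 (o = 6*(1/6) = 1)
z(M) = 1
d(s, C) = 4 - 3*s
w(h, F) = h (w(h, F) = h*(4 - 3*1) = h*(4 - 3) = h*1 = h)
(w(1, 8) + (3 - 4)*(-4))*7 = (1 + (3 - 4)*(-4))*7 = (1 - 1*(-4))*7 = (1 + 4)*7 = 5*7 = 35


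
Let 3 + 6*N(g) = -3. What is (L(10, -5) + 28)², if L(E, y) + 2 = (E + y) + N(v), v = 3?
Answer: 900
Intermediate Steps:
N(g) = -1 (N(g) = -½ + (⅙)*(-3) = -½ - ½ = -1)
L(E, y) = -3 + E + y (L(E, y) = -2 + ((E + y) - 1) = -2 + (-1 + E + y) = -3 + E + y)
(L(10, -5) + 28)² = ((-3 + 10 - 5) + 28)² = (2 + 28)² = 30² = 900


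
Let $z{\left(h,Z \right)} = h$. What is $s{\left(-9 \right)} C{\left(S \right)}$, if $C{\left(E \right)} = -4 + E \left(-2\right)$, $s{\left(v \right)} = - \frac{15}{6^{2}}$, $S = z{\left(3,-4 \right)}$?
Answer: $\frac{25}{6} \approx 4.1667$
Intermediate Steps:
$S = 3$
$s{\left(v \right)} = - \frac{5}{12}$ ($s{\left(v \right)} = - \frac{15}{36} = \left(-15\right) \frac{1}{36} = - \frac{5}{12}$)
$C{\left(E \right)} = -4 - 2 E$
$s{\left(-9 \right)} C{\left(S \right)} = - \frac{5 \left(-4 - 6\right)}{12} = \left(- \frac{5}{12}\right) \left(-10\right) = \frac{25}{6}$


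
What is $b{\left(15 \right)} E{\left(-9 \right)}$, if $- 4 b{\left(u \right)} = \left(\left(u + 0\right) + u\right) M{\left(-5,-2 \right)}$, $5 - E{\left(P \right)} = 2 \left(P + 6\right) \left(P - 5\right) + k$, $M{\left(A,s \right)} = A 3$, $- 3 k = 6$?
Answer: $- \frac{17325}{2} \approx -8662.5$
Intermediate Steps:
$k = -2$ ($k = \left(- \frac{1}{3}\right) 6 = -2$)
$M{\left(A,s \right)} = 3 A$
$E{\left(P \right)} = 7 - 2 \left(-5 + P\right) \left(6 + P\right)$ ($E{\left(P \right)} = 5 - \left(2 \left(P + 6\right) \left(P - 5\right) - 2\right) = 5 - \left(2 \left(6 + P\right) \left(-5 + P\right) - 2\right) = 5 - \left(2 \left(-5 + P\right) \left(6 + P\right) - 2\right) = 5 - \left(-2 + 2 \left(-5 + P\right) \left(6 + P\right)\right) = 7 - 2 \left(-5 + P\right) \left(6 + P\right)$)
$b{\left(u \right)} = \frac{15 u}{2}$ ($b{\left(u \right)} = - \frac{\left(\left(u + 0\right) + u\right) 3 \left(-5\right)}{4} = - \frac{\left(u + u\right) \left(-15\right)}{4} = - \frac{2 u \left(-15\right)}{4} = - \frac{\left(-30\right) u}{4} = \frac{15 u}{2}$)
$b{\left(15 \right)} E{\left(-9 \right)} = \frac{15}{2} \cdot 15 \left(67 - -18 - 2 \left(-9\right)^{2}\right) = \frac{225 \left(67 + 18 - 162\right)}{2} = \frac{225}{2} \left(-77\right) = - \frac{17325}{2}$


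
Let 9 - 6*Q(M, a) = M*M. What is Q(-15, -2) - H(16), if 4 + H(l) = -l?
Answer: -16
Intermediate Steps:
Q(M, a) = 3/2 - M²/6 (Q(M, a) = 3/2 - M*M/6 = 3/2 - M²/6)
H(l) = -4 - l
Q(-15, -2) - H(16) = (3/2 - ⅙*(-15)²) - (-4 - 1*16) = (3/2 - ⅙*225) - (-4 - 16) = (3/2 - 75/2) - 1*(-20) = -36 + 20 = -16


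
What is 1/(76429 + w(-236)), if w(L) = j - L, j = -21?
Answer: 1/76644 ≈ 1.3047e-5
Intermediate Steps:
w(L) = -21 - L
1/(76429 + w(-236)) = 1/(76429 + (-21 - 1*(-236))) = 1/(76429 + (-21 + 236)) = 1/(76429 + 215) = 1/76644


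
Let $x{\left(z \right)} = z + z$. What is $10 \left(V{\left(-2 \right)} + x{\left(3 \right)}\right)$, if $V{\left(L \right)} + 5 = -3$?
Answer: $-20$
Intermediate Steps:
$x{\left(z \right)} = 2 z$
$V{\left(L \right)} = -8$ ($V{\left(L \right)} = -5 - 3 = -8$)
$10 \left(V{\left(-2 \right)} + x{\left(3 \right)}\right) = 10 \left(-8 + 2 \cdot 3\right) = 10 \left(-8 + 6\right) = 10 \left(-2\right) = -20$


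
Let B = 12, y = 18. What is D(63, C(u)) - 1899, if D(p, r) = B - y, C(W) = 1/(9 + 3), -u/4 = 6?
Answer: -1905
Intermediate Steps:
u = -24 (u = -4*6 = -24)
C(W) = 1/12
D(p, r) = -6 (D(p, r) = 12 - 1*18 = 12 - 18 = -6)
D(63, C(u)) - 1899 = -6 - 1899 = -1905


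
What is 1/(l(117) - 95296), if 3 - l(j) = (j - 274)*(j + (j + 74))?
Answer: -1/46937 ≈ -2.1305e-5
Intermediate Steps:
l(j) = 3 - (-274 + j)*(74 + 2*j) (l(j) = 3 - (j - 274)*(j + (j + 74)) = 3 - (-274 + j)*(j + (74 + j)) = 3 - (-274 + j)*(74 + 2*j))
1/(l(117) - 95296) = 1/((20279 - 2*117² + 474*117) - 95296) = 1/((20279 - 2*13689 + 55458) - 95296) = 1/((20279 - 27378 + 55458) - 95296) = 1/(48359 - 95296) = 1/(-46937) = -1/46937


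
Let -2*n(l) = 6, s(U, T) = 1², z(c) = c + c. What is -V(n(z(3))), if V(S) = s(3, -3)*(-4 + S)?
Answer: 7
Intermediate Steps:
z(c) = 2*c
s(U, T) = 1
n(l) = -3 (n(l) = -½*6 = -3)
V(S) = -4 + S (V(S) = 1*(-4 + S) = -4 + S)
-V(n(z(3))) = -(-4 - 3) = -1*(-7) = 7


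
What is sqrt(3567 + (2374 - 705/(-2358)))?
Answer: sqrt(3670510746)/786 ≈ 77.080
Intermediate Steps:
sqrt(3567 + (2374 - 705/(-2358))) = sqrt(3567 + (2374 - 705*(-1)/2358)) = sqrt(3567 + (2374 - 1*(-235/786))) = sqrt(3567 + (2374 + 235/786)) = sqrt(3567 + 1866199/786) = sqrt(4669861/786) = sqrt(3670510746)/786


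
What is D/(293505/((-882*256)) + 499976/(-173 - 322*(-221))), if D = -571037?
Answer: -339000308745728/3409442761 ≈ -99430.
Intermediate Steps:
D/(293505/((-882*256)) + 499976/(-173 - 322*(-221))) = -571037/(293505/((-882*256)) + 499976/(-173 - 322*(-221))) = -571037/(293505/(-225792) + 499976/(-173 + 71162)) = -571037/(293505*(-1/225792) + 499976/70989) = -571037/(-97835/75264 + 499976*(1/70989)) = -571037/(-97835/75264 + 499976/70989) = -571037/3409442761/593657344 = -571037*593657344/3409442761 = -339000308745728/3409442761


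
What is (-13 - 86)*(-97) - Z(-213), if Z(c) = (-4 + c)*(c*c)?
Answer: 9854676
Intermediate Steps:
Z(c) = c**2*(-4 + c) (Z(c) = (-4 + c)*c**2 = c**2*(-4 + c))
(-13 - 86)*(-97) - Z(-213) = (-13 - 86)*(-97) - (-213)**2*(-4 - 213) = -99*(-97) - 45369*(-217) = 9603 - 1*(-9845073) = 9603 + 9845073 = 9854676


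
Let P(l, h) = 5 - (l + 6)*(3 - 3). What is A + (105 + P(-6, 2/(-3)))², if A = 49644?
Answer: 61744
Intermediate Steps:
P(l, h) = 5 (P(l, h) = 5 - (6 + l)*0 = 5 - 1*0 = 5 + 0 = 5)
A + (105 + P(-6, 2/(-3)))² = 49644 + (105 + 5)² = 49644 + 110² = 49644 + 12100 = 61744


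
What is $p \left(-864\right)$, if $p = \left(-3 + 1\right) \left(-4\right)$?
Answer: $-6912$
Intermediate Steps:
$p = 8$ ($p = \left(-2\right) \left(-4\right) = 8$)
$p \left(-864\right) = 8 \left(-864\right) = -6912$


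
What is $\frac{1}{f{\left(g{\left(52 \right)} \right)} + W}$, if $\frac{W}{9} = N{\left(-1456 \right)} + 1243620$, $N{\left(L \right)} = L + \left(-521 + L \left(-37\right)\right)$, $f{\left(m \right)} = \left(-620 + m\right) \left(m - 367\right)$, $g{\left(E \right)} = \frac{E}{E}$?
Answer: $\frac{1}{11886189} \approx 8.4131 \cdot 10^{-8}$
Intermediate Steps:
$g{\left(E \right)} = 1$
$f{\left(m \right)} = \left(-620 + m\right) \left(-367 + m\right)$
$N{\left(L \right)} = -521 - 36 L$ ($N{\left(L \right)} = L - \left(521 + 37 L\right) = -521 - 36 L$)
$W = 11659635$ ($W = 9 \left(\left(-521 - -52416\right) + 1243620\right) = 9 \left(\left(-521 + 52416\right) + 1243620\right) = 9 \left(51895 + 1243620\right) = 9 \cdot 1295515 = 11659635$)
$\frac{1}{f{\left(g{\left(52 \right)} \right)} + W} = \frac{1}{\left(227540 + 1^{2} - 987\right) + 11659635} = \frac{1}{\left(227540 + 1 - 987\right) + 11659635} = \frac{1}{226554 + 11659635} = \frac{1}{11886189}$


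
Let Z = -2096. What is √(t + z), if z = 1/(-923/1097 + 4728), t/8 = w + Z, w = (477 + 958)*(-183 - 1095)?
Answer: I*√394986651251961778571/5185693 ≈ 3832.5*I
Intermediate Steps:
w = -1833930 (w = 1435*(-1278) = -1833930)
t = -14688208 (t = 8*(-1833930 - 2096) = 8*(-1836026) = -14688208)
z = 1097/5185693 (z = 1/(-923*1/1097 + 4728) = 1/(-923/1097 + 4728) = 1/(5185693/1097) = 1097/5185693 ≈ 0.00021154)
√(t + z) = √(-14688208 + 1097/5185693) = √(-76168537407047/5185693) = I*√394986651251961778571/5185693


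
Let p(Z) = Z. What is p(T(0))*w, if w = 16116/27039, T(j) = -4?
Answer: -21488/9013 ≈ -2.3841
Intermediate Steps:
w = 5372/9013 (w = 16116*(1/27039) = 5372/9013 ≈ 0.59603)
p(T(0))*w = -4*5372/9013 = -21488/9013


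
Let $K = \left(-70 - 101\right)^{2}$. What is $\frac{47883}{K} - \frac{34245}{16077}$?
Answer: $- \frac{25727006}{52234173} \approx -0.49253$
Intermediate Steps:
$K = 29241$ ($K = \left(-171\right)^{2} = 29241$)
$\frac{47883}{K} - \frac{34245}{16077} = \frac{47883}{29241} - \frac{34245}{16077} = 47883 \cdot \frac{1}{29241} - \frac{11415}{5359} = \frac{15961}{9747} - \frac{11415}{5359} = - \frac{25727006}{52234173}$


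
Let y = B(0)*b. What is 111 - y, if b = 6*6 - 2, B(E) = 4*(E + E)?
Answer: 111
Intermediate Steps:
B(E) = 8*E (B(E) = 4*(2*E) = 8*E)
b = 34 (b = 36 - 2 = 34)
y = 0 (y = (8*0)*34 = 0*34 = 0)
111 - y = 111 - 1*0 = 111 + 0 = 111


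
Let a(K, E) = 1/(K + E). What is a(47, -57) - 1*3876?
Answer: -38761/10 ≈ -3876.1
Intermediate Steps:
a(K, E) = 1/(E + K)
a(47, -57) - 1*3876 = 1/(-57 + 47) - 1*3876 = 1/(-10) - 3876 = -⅒ - 3876 = -38761/10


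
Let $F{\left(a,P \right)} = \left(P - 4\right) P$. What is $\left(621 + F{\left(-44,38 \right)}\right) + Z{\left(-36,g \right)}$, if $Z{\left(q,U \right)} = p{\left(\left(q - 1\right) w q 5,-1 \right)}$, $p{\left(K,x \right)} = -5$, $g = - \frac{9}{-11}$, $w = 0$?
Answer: $1908$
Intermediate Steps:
$F{\left(a,P \right)} = P \left(-4 + P\right)$ ($F{\left(a,P \right)} = \left(-4 + P\right) P = P \left(-4 + P\right)$)
$g = \frac{9}{11}$ ($g = \left(-9\right) \left(- \frac{1}{11}\right) = \frac{9}{11} \approx 0.81818$)
$Z{\left(q,U \right)} = -5$
$\left(621 + F{\left(-44,38 \right)}\right) + Z{\left(-36,g \right)} = \left(621 + 38 \left(-4 + 38\right)\right) - 5 = \left(621 + 38 \cdot 34\right) - 5 = \left(621 + 1292\right) - 5 = 1913 - 5 = 1908$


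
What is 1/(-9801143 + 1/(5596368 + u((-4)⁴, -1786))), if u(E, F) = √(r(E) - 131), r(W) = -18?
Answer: (-√149 + 5596368*I)/(-54850803048623*I + 9801143*√149) ≈ -1.0203e-7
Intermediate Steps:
u(E, F) = I*√149 (u(E, F) = √(-18 - 131) = √(-149) = I*√149)
1/(-9801143 + 1/(5596368 + u((-4)⁴, -1786))) = 1/(-9801143 + 1/(5596368 + I*√149))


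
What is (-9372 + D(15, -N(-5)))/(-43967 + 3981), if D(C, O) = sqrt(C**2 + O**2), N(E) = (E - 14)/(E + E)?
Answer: 4686/19993 - sqrt(22861)/399860 ≈ 0.23400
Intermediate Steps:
N(E) = (-14 + E)/(2*E) (N(E) = (-14 + E)/((2*E)) = (-14 + E)*(1/(2*E)) = (-14 + E)/(2*E))
(-9372 + D(15, -N(-5)))/(-43967 + 3981) = (-9372 + sqrt(15**2 + (-(-14 - 5)/(2*(-5)))**2))/(-43967 + 3981) = (-9372 + sqrt(225 + (-(-1)*(-19)/(2*5))**2))/(-39986) = (-9372 + sqrt(225 + (-1*19/10)**2))*(-1/39986) = (-9372 + sqrt(225 + (-19/10)**2))*(-1/39986) = (-9372 + sqrt(225 + 361/100))*(-1/39986) = (-9372 + sqrt(22861/100))*(-1/39986) = (-9372 + sqrt(22861)/10)*(-1/39986) = 4686/19993 - sqrt(22861)/399860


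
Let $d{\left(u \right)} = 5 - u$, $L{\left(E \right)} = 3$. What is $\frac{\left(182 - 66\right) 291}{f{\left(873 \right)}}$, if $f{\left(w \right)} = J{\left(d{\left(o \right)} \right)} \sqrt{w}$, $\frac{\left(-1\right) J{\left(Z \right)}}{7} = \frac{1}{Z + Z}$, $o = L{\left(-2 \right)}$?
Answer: $- \frac{464 \sqrt{97}}{7} \approx -652.84$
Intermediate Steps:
$o = 3$
$J{\left(Z \right)} = - \frac{7}{2 Z}$ ($J{\left(Z \right)} = - \frac{7}{Z + Z} = - \frac{7}{2 Z}$)
$f{\left(w \right)} = - \frac{7 \sqrt{w}}{4}$ ($f{\left(w \right)} = - \frac{7}{2 \left(5 - 3\right)} \sqrt{w} = - \frac{7}{2 \cdot 2} \sqrt{w} = \left(- \frac{7}{2}\right) \frac{1}{2} \sqrt{w} = - \frac{7 \sqrt{w}}{4}$)
$\frac{\left(182 - 66\right) 291}{f{\left(873 \right)}} = \frac{\left(182 - 66\right) 291}{\left(- \frac{7}{4}\right) \sqrt{873}} = \frac{116 \cdot 291}{\left(- \frac{7}{4}\right) 3 \sqrt{97}} = \frac{33756}{\left(- \frac{21}{4}\right) \sqrt{97}} = 33756 \left(- \frac{4 \sqrt{97}}{2037}\right) = - \frac{464 \sqrt{97}}{7}$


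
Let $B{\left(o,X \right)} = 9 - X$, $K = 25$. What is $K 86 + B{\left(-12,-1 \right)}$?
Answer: $2160$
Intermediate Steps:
$K 86 + B{\left(-12,-1 \right)} = 25 \cdot 86 + \left(9 - -1\right) = 2150 + \left(9 + 1\right) = 2150 + 10 = 2160$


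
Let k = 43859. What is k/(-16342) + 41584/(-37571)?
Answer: -2327392217/613985282 ≈ -3.7906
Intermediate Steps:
k/(-16342) + 41584/(-37571) = 43859/(-16342) + 41584/(-37571) = 43859*(-1/16342) + 41584*(-1/37571) = -43859/16342 - 41584/37571 = -2327392217/613985282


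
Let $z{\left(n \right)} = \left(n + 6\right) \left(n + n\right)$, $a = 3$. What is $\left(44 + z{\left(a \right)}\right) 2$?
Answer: $196$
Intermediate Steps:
$z{\left(n \right)} = 2 n \left(6 + n\right)$ ($z{\left(n \right)} = \left(6 + n\right) 2 n = 2 n \left(6 + n\right)$)
$\left(44 + z{\left(a \right)}\right) 2 = \left(44 + 2 \cdot 3 \left(6 + 3\right)\right) 2 = \left(44 + 2 \cdot 3 \cdot 9\right) 2 = \left(44 + 54\right) 2 = 98 \cdot 2 = 196$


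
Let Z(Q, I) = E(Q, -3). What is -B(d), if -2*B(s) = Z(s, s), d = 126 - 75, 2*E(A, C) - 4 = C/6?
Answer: 7/8 ≈ 0.87500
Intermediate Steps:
E(A, C) = 2 + C/12 (E(A, C) = 2 + (C/6)/2 = 2 + C/12)
d = 51
Z(Q, I) = 7/4 (Z(Q, I) = 2 + (1/12)*(-3) = 2 - ¼ = 7/4)
B(s) = -7/8 (B(s) = -½*7/4 = -7/8)
-B(d) = -1*(-7/8) = 7/8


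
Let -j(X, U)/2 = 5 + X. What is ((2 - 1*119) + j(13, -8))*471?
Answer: -72063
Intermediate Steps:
j(X, U) = -10 - 2*X (j(X, U) = -2*(5 + X) = -10 - 2*X)
((2 - 1*119) + j(13, -8))*471 = ((2 - 1*119) + (-10 - 2*13))*471 = ((2 - 119) + (-10 - 26))*471 = (-117 - 36)*471 = -153*471 = -72063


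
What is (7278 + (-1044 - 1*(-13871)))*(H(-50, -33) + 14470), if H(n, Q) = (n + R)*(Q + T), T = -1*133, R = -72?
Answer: 698085810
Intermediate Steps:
T = -133
H(n, Q) = (-133 + Q)*(-72 + n) (H(n, Q) = (n - 72)*(Q - 133) = (-72 + n)*(-133 + Q) = (-133 + Q)*(-72 + n))
(7278 + (-1044 - 1*(-13871)))*(H(-50, -33) + 14470) = (7278 + (-1044 - 1*(-13871)))*((9576 - 133*(-50) - 72*(-33) - 33*(-50)) + 14470) = (7278 + (-1044 + 13871))*((9576 + 6650 + 2376 + 1650) + 14470) = (7278 + 12827)*(20252 + 14470) = 20105*34722 = 698085810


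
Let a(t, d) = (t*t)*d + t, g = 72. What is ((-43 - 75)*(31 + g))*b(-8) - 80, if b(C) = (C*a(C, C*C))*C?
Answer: -3179875408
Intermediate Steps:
a(t, d) = t + d*t**2 (a(t, d) = t**2*d + t = d*t**2 + t = t + d*t**2)
b(C) = C**3*(1 + C**3) (b(C) = (C*(C*(1 + (C*C)*C)))*C = (C*(C*(1 + C**2*C)))*C = (C*(C*(1 + C**3)))*C = (C**2*(1 + C**3))*C = C**3*(1 + C**3))
((-43 - 75)*(31 + g))*b(-8) - 80 = ((-43 - 75)*(31 + 72))*((-8)**3 + (-8)**6) - 80 = (-118*103)*(-512 + 262144) - 80 = -12154*261632 - 80 = -3179875328 - 80 = -3179875408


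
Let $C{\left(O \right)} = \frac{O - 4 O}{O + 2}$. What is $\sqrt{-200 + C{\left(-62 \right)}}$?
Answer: $\frac{i \sqrt{20310}}{10} \approx 14.251 i$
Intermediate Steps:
$C{\left(O \right)} = - \frac{3 O}{2 + O}$ ($C{\left(O \right)} = \frac{\left(-3\right) O}{2 + O} = - \frac{3 O}{2 + O}$)
$\sqrt{-200 + C{\left(-62 \right)}} = \sqrt{-200 - - \frac{186}{2 - 62}} = \sqrt{-200 - - \frac{186}{-60}} = \sqrt{-200 - \left(-186\right) \left(- \frac{1}{60}\right)} = \sqrt{-200 - \frac{31}{10}} = \sqrt{- \frac{2031}{10}} = \frac{i \sqrt{20310}}{10}$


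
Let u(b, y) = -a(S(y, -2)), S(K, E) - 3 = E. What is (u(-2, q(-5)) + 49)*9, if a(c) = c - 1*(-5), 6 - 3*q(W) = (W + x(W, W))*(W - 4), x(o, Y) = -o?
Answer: 387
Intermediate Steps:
S(K, E) = 3 + E
q(W) = 2 (q(W) = 2 - (W - W)*(W - 4)/3 = 2 - 0*(-4 + W) = 2 - ⅓*0 = 2 + 0 = 2)
a(c) = 5 + c (a(c) = c + 5 = 5 + c)
u(b, y) = -6 (u(b, y) = -(5 + (3 - 2)) = -(5 + 1) = -1*6 = -6)
(u(-2, q(-5)) + 49)*9 = (-6 + 49)*9 = 43*9 = 387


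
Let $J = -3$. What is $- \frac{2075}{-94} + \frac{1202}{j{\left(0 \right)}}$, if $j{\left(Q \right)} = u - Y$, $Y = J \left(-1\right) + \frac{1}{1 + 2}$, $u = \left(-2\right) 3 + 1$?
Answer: $- \frac{287089}{2350} \approx -122.17$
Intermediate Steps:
$u = -5$ ($u = -6 + 1 = -5$)
$Y = \frac{10}{3}$ ($Y = \left(-3\right) \left(-1\right) + \frac{1}{1 + 2} = 3 + \frac{1}{3} = \frac{10}{3} \approx 3.3333$)
$j{\left(Q \right)} = - \frac{25}{3}$ ($j{\left(Q \right)} = -5 - \frac{10}{3} = - \frac{25}{3}$)
$- \frac{2075}{-94} + \frac{1202}{j{\left(0 \right)}} = - \frac{2075}{-94} + \frac{1202}{- \frac{25}{3}} = \left(-2075\right) \left(- \frac{1}{94}\right) + 1202 \left(- \frac{3}{25}\right) = \frac{2075}{94} - \frac{3606}{25} = - \frac{287089}{2350}$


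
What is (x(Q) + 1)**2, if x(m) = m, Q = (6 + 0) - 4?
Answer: 9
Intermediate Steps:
Q = 2 (Q = 6 - 4 = 2)
(x(Q) + 1)**2 = (2 + 1)**2 = 3**2 = 9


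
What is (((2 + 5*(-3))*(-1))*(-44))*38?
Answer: -21736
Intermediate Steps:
(((2 + 5*(-3))*(-1))*(-44))*38 = (((2 - 15)*(-1))*(-44))*38 = (-13*(-1)*(-44))*38 = (13*(-44))*38 = -572*38 = -21736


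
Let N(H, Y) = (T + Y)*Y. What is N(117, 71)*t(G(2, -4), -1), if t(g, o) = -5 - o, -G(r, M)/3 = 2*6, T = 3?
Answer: -21016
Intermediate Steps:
G(r, M) = -36 (G(r, M) = -6*6 = -3*12 = -36)
N(H, Y) = Y*(3 + Y) (N(H, Y) = (3 + Y)*Y = Y*(3 + Y))
N(117, 71)*t(G(2, -4), -1) = (71*(3 + 71))*(-5 - 1*(-1)) = (71*74)*(-5 + 1) = 5254*(-4) = -21016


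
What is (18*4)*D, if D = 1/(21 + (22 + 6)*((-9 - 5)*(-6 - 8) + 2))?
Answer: 24/1855 ≈ 0.012938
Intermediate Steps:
D = 1/5565 (D = 1/(21 + 28*(-14*(-14) + 2)) = 1/(21 + 28*(196 + 2)) = 1/(21 + 28*198) = 1/(21 + 5544) = 1/5565 ≈ 0.00017969)
(18*4)*D = (18*4)*(1/5565) = 72*(1/5565) = 24/1855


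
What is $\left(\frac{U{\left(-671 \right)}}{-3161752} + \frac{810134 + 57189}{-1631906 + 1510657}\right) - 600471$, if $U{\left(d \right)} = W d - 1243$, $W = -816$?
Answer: $- \frac{20927175605623151}{34850842568} \approx -6.0048 \cdot 10^{5}$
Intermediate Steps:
$U{\left(d \right)} = -1243 - 816 d$ ($U{\left(d \right)} = - 816 d - 1243 = -1243 - 816 d$)
$\left(\frac{U{\left(-671 \right)}}{-3161752} + \frac{810134 + 57189}{-1631906 + 1510657}\right) - 600471 = \left(\frac{-1243 - -547536}{-3161752} + \frac{810134 + 57189}{-1631906 + 1510657}\right) - 600471 = \left(\left(-1243 + 547536\right) \left(- \frac{1}{3161752}\right) + \frac{867323}{-121249}\right) - 600471 = \left(546293 \left(- \frac{1}{3161752}\right) + 867323 \left(- \frac{1}{121249}\right)\right) - 600471 = \left(- \frac{49663}{287432} - \frac{867323}{121249}\right) - 600471 = - \frac{255317973623}{34850842568} - 600471 = - \frac{20927175605623151}{34850842568}$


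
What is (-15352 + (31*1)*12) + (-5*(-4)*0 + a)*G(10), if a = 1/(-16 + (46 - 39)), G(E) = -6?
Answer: -44938/3 ≈ -14979.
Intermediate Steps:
a = -⅑ (a = 1/(-16 + 7) = 1/(-9) = -⅑ ≈ -0.11111)
(-15352 + (31*1)*12) + (-5*(-4)*0 + a)*G(10) = (-15352 + (31*1)*12) + (-5*(-4)*0 - ⅑)*(-6) = (-15352 + 31*12) + (20*0 - ⅑)*(-6) = (-15352 + 372) + (0 - ⅑)*(-6) = -14980 - ⅑*(-6) = -14980 + ⅔ = -44938/3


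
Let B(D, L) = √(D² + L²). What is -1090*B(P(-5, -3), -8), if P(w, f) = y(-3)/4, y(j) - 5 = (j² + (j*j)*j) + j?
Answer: -4360*√5 ≈ -9749.3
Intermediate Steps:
y(j) = 5 + j + j² + j³ (y(j) = 5 + ((j² + (j*j)*j) + j) = 5 + ((j² + j²*j) + j) = 5 + ((j² + j³) + j) = 5 + (j + j² + j³) = 5 + j + j² + j³)
P(w, f) = -4 (P(w, f) = (5 - 3 + (-3)² + (-3)³)/4 = (5 - 3 + 9 - 27)*(¼) = -16*¼ = -4)
-1090*B(P(-5, -3), -8) = -1090*√((-4)² + (-8)²) = -1090*√(16 + 64) = -4360*√5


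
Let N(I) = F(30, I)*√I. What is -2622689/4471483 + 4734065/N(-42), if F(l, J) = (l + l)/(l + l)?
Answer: -2622689/4471483 - 676295*I*√42/6 ≈ -0.58654 - 7.3048e+5*I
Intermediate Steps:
F(l, J) = 1 (F(l, J) = (2*l)/((2*l)) = (2*l)*(1/(2*l)) = 1)
N(I) = √I (N(I) = 1*√I = √I)
-2622689/4471483 + 4734065/N(-42) = -2622689/4471483 + 4734065/(√(-42)) = -2622689*1/4471483 + 4734065/((I*√42)) = -2622689/4471483 + 4734065*(-I*√42/42) = -2622689/4471483 - 676295*I*√42/6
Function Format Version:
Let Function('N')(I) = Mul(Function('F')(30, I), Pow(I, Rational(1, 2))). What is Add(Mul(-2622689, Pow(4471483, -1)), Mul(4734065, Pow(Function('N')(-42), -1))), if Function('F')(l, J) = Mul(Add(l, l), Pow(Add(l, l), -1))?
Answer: Add(Rational(-2622689, 4471483), Mul(Rational(-676295, 6), I, Pow(42, Rational(1, 2)))) ≈ Add(-0.58654, Mul(-7.3048e+5, I))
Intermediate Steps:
Function('F')(l, J) = 1 (Function('F')(l, J) = Mul(Mul(2, l), Pow(Mul(2, l), -1)) = Mul(Mul(2, l), Mul(Rational(1, 2), Pow(l, -1))) = 1)
Function('N')(I) = Pow(I, Rational(1, 2)) (Function('N')(I) = Mul(1, Pow(I, Rational(1, 2))) = Pow(I, Rational(1, 2)))
Add(Mul(-2622689, Pow(4471483, -1)), Mul(4734065, Pow(Function('N')(-42), -1))) = Add(Mul(-2622689, Pow(4471483, -1)), Mul(4734065, Pow(Pow(-42, Rational(1, 2)), -1))) = Add(Mul(-2622689, Rational(1, 4471483)), Mul(4734065, Pow(Mul(I, Pow(42, Rational(1, 2))), -1))) = Add(Rational(-2622689, 4471483), Mul(4734065, Mul(Rational(-1, 42), I, Pow(42, Rational(1, 2))))) = Add(Rational(-2622689, 4471483), Mul(Rational(-676295, 6), I, Pow(42, Rational(1, 2))))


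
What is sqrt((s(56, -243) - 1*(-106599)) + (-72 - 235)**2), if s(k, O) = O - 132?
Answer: sqrt(200473) ≈ 447.74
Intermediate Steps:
s(k, O) = -132 + O
sqrt((s(56, -243) - 1*(-106599)) + (-72 - 235)**2) = sqrt(((-132 - 243) - 1*(-106599)) + (-72 - 235)**2) = sqrt((-375 + 106599) + (-307)**2) = sqrt(106224 + 94249) = sqrt(200473)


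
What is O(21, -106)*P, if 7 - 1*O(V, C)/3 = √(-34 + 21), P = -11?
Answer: -231 + 33*I*√13 ≈ -231.0 + 118.98*I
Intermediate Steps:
O(V, C) = 21 - 3*I*√13 (O(V, C) = 21 - 3*√(-34 + 21) = 21 - 3*I*√13)
O(21, -106)*P = (21 - 3*I*√13)*(-11) = -231 + 33*I*√13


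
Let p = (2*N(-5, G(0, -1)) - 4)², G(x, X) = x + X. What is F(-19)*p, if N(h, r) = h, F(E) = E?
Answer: -3724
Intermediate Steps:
G(x, X) = X + x
p = 196 (p = (2*(-5) - 4)² = (-10 - 4)² = (-14)² = 196)
F(-19)*p = -19*196 = -3724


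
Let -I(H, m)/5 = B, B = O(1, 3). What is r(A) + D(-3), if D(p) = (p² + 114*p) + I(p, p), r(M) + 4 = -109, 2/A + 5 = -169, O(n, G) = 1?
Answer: -451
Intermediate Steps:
B = 1
I(H, m) = -5 (I(H, m) = -5*1 = -5)
A = -1/87 (A = 2/(-5 - 169) = 2/(-174) = 2*(-1/174) = -1/87 ≈ -0.011494)
r(M) = -113 (r(M) = -4 - 109 = -113)
D(p) = -5 + p² + 114*p (D(p) = (p² + 114*p) - 5 = -5 + p² + 114*p)
r(A) + D(-3) = -113 + (-5 + (-3)² + 114*(-3)) = -113 + (-5 + 9 - 342) = -113 - 338 = -451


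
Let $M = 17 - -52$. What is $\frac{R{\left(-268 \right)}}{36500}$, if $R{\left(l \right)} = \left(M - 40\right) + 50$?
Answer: $\frac{79}{36500} \approx 0.0021644$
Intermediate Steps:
$M = 69$ ($M = 17 + 52 = 69$)
$R{\left(l \right)} = 79$ ($R{\left(l \right)} = \left(69 - 40\right) + 50 = 29 + 50 = 79$)
$\frac{R{\left(-268 \right)}}{36500} = \frac{79}{36500}$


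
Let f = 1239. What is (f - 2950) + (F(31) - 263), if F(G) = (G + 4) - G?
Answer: -1970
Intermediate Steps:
F(G) = 4 (F(G) = (4 + G) - G = 4)
(f - 2950) + (F(31) - 263) = (1239 - 2950) + (4 - 263) = -1711 - 259 = -1970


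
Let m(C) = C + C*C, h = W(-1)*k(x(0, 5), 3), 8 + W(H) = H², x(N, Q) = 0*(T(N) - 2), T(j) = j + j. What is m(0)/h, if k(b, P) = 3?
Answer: 0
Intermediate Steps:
T(j) = 2*j
x(N, Q) = 0 (x(N, Q) = 0*(2*N - 2) = 0*(-2 + 2*N) = 0)
W(H) = -8 + H²
h = -21 (h = (-8 + (-1)²)*3 = (-8 + 1)*3 = -7*3 = -21)
m(C) = C + C²
m(0)/h = (0*(1 + 0))/(-21) = (0*1)*(-1/21) = 0*(-1/21) = 0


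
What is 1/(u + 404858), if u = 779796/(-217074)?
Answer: 36179/14647227616 ≈ 2.4700e-6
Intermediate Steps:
u = -129966/36179 (u = 779796*(-1/217074) = -129966/36179 ≈ -3.5923)
1/(u + 404858) = 1/(-129966/36179 + 404858) = 1/(14647227616/36179) = 36179/14647227616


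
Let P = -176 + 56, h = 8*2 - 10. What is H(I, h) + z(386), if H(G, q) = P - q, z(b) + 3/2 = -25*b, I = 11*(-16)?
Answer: -19555/2 ≈ -9777.5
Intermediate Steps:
h = 6 (h = 16 - 10 = 6)
P = -120
I = -176
z(b) = -3/2 - 25*b
H(G, q) = -120 - q
H(I, h) + z(386) = (-120 - 1*6) + (-3/2 - 25*386) = (-120 - 6) + (-3/2 - 9650) = -126 - 19303/2 = -19555/2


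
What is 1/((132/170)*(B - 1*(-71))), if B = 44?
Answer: 17/1518 ≈ 0.011199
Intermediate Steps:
1/((132/170)*(B - 1*(-71))) = 1/((132/170)*(44 - 1*(-71))) = 1/((132*(1/170))*(44 + 71)) = 1/((66/85)*115) = 1/(1518/17) = 17/1518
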